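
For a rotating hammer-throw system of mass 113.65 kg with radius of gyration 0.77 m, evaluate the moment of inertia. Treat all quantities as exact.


I = m * k^2
I = 113.65 * 0.77^2
I = 113.65 * 0.5929 = 67.3831 kg*m^2

67.3831 kg*m^2


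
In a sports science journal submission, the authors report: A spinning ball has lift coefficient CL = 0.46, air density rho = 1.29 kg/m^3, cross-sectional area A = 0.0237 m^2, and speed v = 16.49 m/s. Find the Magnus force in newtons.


FM = 0.5 * CL * rho * A * v^2
FM = 0.5 * 0.46 * 1.29 * 0.0237 * 16.49^2
v^2 = 271.9201
FM = 0.5 * 0.46 * 1.29 * 0.0237 * 271.9201 = 1.9121 N

1.9121 N


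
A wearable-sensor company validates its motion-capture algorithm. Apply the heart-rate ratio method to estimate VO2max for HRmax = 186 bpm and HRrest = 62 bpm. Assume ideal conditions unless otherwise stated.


VO2max = 15.3 * HRmax / HRrest
VO2max = 15.3 * 186 / 62
VO2max = 2845.8 / 62 = 45.9 mL/kg/min

45.9 mL/kg/min


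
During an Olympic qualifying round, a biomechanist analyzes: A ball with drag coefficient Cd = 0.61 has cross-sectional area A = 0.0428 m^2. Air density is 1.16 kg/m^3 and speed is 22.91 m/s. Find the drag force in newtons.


Fd = 0.5 * Cd * rho * A * v^2
Fd = 0.5 * 0.61 * 1.16 * 0.0428 * 22.91^2
v^2 = 524.8681
Fd = 0.5 * 0.61 * 1.16 * 0.0428 * 524.8681 = 7.9479 N

7.9479 N


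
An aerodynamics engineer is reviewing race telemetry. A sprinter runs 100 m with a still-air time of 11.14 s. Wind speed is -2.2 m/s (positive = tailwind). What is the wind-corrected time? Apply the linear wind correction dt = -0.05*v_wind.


dt = -0.05 * v_wind = -0.05 * -2.2 = 0.11 s
t_corrected = t_still + dt = 11.14 + (0.11)
t_corrected = 11.25 s

11.25 s


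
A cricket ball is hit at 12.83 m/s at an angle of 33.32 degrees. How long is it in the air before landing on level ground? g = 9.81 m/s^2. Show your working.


T = 2*v*sin(theta)/g
sin(theta) = sin(33.32 deg) = 0.5493
T = 2*12.83*0.5493 / 9.81
T = 14.0954 / 9.81 = 1.4368 s

1.4368 s


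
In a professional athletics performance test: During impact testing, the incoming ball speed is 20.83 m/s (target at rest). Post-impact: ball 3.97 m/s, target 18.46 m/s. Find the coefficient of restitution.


e = (v2_after - v1_after) / (v1_before - v2_before)
Numerator = 18.46 - 3.97 = 14.49
Denominator = 20.83 - 0 = 20.83
e = 14.49 / 20.83 = 0.6956

0.6956


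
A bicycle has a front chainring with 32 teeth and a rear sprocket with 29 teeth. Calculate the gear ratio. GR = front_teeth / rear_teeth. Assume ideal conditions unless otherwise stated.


GR = front_teeth / rear_teeth
GR = 32 / 29
GR = 1.1034

1.1034


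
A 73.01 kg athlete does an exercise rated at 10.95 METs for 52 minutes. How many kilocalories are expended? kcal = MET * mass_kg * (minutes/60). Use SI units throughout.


kcal = MET * mass * time_hr
Convert time: 52 min = 0.8667 hr
kcal = 10.95 * 73.01 * 0.8667
kcal = 692.8649 kcal

692.8649 kcal


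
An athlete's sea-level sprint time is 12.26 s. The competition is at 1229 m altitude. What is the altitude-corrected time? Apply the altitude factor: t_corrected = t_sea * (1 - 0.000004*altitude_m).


Correction factor = 1 - 0.000004 * 1229 = 0.995084
t_corrected = t_sea * factor = 12.26 * 0.995084
t_corrected = 12.1997 s

12.1997 s


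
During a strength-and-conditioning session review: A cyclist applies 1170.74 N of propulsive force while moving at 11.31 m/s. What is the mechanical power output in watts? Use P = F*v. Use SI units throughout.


P = F * v
P = 1170.74 * 11.31
P = 13241.0694 W

13241.0694 W


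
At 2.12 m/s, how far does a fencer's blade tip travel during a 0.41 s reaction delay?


d = v * t
d = 2.12 * 0.41
d = 0.8692 m

0.8692 m


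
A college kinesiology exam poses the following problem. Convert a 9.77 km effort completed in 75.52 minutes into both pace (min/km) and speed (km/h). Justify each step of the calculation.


Pace = time / distance = 75.52 min / 9.77 km = 7.7298 min/km
Speed = distance / time_in_hours = 9.77 / 1.2587 hr
Speed = 7.7622 km/h

7.7298 min/km, 7.7622 km/h


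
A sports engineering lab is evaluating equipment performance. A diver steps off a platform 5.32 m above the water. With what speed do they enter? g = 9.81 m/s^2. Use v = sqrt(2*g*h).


v = sqrt(2 * g * h)
v = sqrt(2 * 9.81 * 5.32)
v = sqrt(104.3784) = 10.2166 m/s

10.2166 m/s


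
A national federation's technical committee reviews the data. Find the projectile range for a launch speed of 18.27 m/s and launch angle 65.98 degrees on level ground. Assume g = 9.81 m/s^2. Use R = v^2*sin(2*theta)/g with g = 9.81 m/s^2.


R = v^2 * sin(2*theta) / g
Convert angle to radians: theta = 65.98 deg = 1.1516 rad
sin(2*theta) = sin(2.3031) = 0.7436
R = 18.27^2 * 0.7436 / 9.81
R = 333.7929 * 0.7436 / 9.81 = 25.302 m

25.302 m


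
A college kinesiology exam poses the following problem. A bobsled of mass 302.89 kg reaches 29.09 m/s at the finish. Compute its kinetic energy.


KE = 0.5 * m * v^2
KE = 0.5 * 302.89 * 29.09^2
KE = 0.5 * 302.89 * 846.2281 = 128157.0146 J

128157.0146 J


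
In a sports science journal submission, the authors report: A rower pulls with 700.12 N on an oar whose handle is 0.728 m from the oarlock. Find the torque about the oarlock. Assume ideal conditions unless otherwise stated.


tau = F * d
tau = 700.12 * 0.728
tau = 509.6874 N*m

509.6874 N*m


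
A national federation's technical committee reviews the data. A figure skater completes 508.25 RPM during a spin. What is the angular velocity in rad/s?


omega = RPM * 2 * pi / 60
omega = 508.25 * 2 * 3.14159 / 60
omega = 3193.4289 / 60 = 53.2238 rad/s

53.2238 rad/s


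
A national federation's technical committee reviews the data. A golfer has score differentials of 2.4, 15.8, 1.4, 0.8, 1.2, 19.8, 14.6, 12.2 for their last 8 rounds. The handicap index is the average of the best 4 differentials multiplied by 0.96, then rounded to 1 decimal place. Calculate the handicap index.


All differentials: 2.4, 15.8, 1.4, 0.8, 1.2, 19.8, 14.6, 12.2
Sorted: 0.8, 1.2, 1.4, 2.4, 12.2, 14.6, 15.8, 19.8
Best 4: 0.8, 1.2, 1.4, 2.4
Average of best = 5.8 / 4 = 1.45
Raw index = 1.45 * 0.96 = 1.392
Handicap index = round(1.392, 1) = 1.4

1.4


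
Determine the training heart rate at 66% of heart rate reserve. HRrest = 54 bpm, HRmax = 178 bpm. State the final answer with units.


Target = HRrest + pct*(HRmax - HRrest)
Heart rate reserve = HRmax - HRrest = 178 - 54 = 124 bpm
Fraction = 66% = 0.66
Target = 54 + 0.66 * 124
Target = 54 + 81.84 = 135.84 bpm

135.84 bpm


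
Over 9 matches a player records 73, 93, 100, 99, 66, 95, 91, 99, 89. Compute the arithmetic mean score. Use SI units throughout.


Average = sum / n
Sum = 805
Average = 805 / 9 = 89.4444

89.4444


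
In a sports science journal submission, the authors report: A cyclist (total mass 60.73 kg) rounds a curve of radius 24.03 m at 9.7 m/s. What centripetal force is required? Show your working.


Fc = m * v^2 / r
v^2 = 9.7^2 = 94.09
Fc = 60.73 * 94.09 / 24.03
Fc = 5714.0857 / 24.03 = 237.7897 N

237.7897 N


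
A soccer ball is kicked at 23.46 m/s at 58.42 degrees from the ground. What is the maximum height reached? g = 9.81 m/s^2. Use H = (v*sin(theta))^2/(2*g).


H = (v*sin(theta))^2 / (2*g)
vy = v*sin(theta) = 23.46 * sin(58.42 deg) = 19.9858 m/s
H = vy^2 / (2*g) = 399.4323 / (2*9.81)
H = 399.4323 / 19.62 = 20.3584 m

20.3584 m


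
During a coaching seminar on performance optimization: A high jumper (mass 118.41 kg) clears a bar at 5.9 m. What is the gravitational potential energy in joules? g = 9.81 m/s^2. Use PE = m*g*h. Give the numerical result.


PE = m * g * h
PE = 118.41 * 9.81 * 5.9
PE = 1161.6021 * 5.9 = 6853.4524 J

6853.4524 J


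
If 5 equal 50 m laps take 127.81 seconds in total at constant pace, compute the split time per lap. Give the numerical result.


Split time = total_time / n_laps = 127.81 / 5
Split time = 25.562 s per lap

25.562 s


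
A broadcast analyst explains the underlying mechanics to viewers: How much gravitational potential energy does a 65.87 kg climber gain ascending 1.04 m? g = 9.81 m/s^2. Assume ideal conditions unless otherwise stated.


PE = m * g * h
PE = 65.87 * 9.81 * 1.04
PE = 646.1847 * 1.04 = 672.0321 J

672.0321 J


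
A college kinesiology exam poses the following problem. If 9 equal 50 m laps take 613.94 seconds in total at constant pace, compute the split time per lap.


Split time = total_time / n_laps = 613.94 / 9
Split time = 68.2156 s per lap

68.2156 s


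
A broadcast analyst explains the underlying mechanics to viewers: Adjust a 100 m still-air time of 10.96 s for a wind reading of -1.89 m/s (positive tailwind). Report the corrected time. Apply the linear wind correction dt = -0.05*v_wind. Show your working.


dt = -0.05 * v_wind = -0.05 * -1.89 = 0.0945 s
t_corrected = t_still + dt = 10.96 + (0.0945)
t_corrected = 11.0545 s

11.0545 s


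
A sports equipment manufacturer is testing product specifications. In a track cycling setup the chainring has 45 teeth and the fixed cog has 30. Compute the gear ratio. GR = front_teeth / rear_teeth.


GR = front_teeth / rear_teeth
GR = 45 / 30
GR = 1.5

1.5


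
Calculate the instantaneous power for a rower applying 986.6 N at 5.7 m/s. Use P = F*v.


P = F * v
P = 986.6 * 5.7
P = 5623.62 W

5623.62 W


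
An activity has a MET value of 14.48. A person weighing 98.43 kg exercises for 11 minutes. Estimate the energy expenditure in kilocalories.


kcal = MET * mass * time_hr
Convert time: 11 min = 0.1833 hr
kcal = 14.48 * 98.43 * 0.1833
kcal = 261.2988 kcal

261.2988 kcal


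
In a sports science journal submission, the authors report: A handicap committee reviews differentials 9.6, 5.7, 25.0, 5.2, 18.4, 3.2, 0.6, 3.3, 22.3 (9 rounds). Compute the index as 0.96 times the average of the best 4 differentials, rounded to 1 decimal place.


All differentials: 9.6, 5.7, 25.0, 5.2, 18.4, 3.2, 0.6, 3.3, 22.3
Sorted: 0.6, 3.2, 3.3, 5.2, 5.7, 9.6, 18.4, 22.3, 25.0
Best 4: 0.6, 3.2, 3.3, 5.2
Average of best = 12.3 / 4 = 3.075
Raw index = 3.075 * 0.96 = 2.952
Handicap index = round(2.952, 1) = 3.0

3.0


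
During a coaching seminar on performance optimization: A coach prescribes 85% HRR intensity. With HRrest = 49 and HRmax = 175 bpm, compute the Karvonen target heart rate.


Target = HRrest + pct*(HRmax - HRrest)
Heart rate reserve = HRmax - HRrest = 175 - 49 = 126 bpm
Fraction = 85% = 0.85
Target = 49 + 0.85 * 126
Target = 49 + 107.1 = 156.1 bpm

156.1 bpm


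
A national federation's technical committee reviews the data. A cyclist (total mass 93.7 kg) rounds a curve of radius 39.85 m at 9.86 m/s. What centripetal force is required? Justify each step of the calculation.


Fc = m * v^2 / r
v^2 = 9.86^2 = 97.2196
Fc = 93.7 * 97.2196 / 39.85
Fc = 9109.4765 / 39.85 = 228.5941 N

228.5941 N


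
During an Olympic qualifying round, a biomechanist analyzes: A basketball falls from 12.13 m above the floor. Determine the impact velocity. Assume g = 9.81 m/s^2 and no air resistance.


v = sqrt(2 * g * h)
v = sqrt(2 * 9.81 * 12.13)
v = sqrt(237.9906) = 15.4269 m/s

15.4269 m/s


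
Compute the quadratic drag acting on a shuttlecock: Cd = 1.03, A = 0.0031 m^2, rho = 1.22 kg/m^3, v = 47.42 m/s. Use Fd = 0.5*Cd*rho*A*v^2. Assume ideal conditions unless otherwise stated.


Fd = 0.5 * Cd * rho * A * v^2
Fd = 0.5 * 1.03 * 1.22 * 0.0031 * 47.42^2
v^2 = 2248.6564
Fd = 0.5 * 1.03 * 1.22 * 0.0031 * 2248.6564 = 4.3798 N

4.3798 N


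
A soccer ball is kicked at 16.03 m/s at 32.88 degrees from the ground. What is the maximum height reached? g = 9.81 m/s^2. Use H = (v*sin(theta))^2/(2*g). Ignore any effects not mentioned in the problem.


H = (v*sin(theta))^2 / (2*g)
vy = v*sin(theta) = 16.03 * sin(32.88 deg) = 8.7024 m/s
H = vy^2 / (2*g) = 75.7316 / (2*9.81)
H = 75.7316 / 19.62 = 3.8599 m

3.8599 m


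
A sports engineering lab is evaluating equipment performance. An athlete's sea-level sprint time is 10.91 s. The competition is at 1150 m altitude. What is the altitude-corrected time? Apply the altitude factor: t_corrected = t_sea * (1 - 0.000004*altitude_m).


Correction factor = 1 - 0.000004 * 1150 = 0.9954
t_corrected = t_sea * factor = 10.91 * 0.9954
t_corrected = 10.8598 s

10.8598 s


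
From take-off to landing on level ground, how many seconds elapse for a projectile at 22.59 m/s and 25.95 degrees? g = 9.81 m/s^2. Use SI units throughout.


T = 2*v*sin(theta)/g
sin(theta) = sin(25.95 deg) = 0.4376
T = 2*22.59*0.4376 / 9.81
T = 19.7702 / 9.81 = 2.0153 s

2.0153 s


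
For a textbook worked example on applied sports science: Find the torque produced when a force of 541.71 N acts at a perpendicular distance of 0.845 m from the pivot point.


tau = F * d
tau = 541.71 * 0.845
tau = 457.745 N*m

457.745 N*m


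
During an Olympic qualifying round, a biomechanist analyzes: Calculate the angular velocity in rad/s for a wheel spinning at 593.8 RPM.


omega = RPM * 2 * pi / 60
omega = 593.8 * 2 * 3.14159 / 60
omega = 3730.9554 / 60 = 62.1826 rad/s

62.1826 rad/s


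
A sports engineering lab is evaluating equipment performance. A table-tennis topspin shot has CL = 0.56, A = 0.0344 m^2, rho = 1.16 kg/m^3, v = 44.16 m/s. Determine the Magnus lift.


FM = 0.5 * CL * rho * A * v^2
FM = 0.5 * 0.56 * 1.16 * 0.0344 * 44.16^2
v^2 = 1950.1056
FM = 0.5 * 0.56 * 1.16 * 0.0344 * 1950.1056 = 21.7888 N

21.7888 N


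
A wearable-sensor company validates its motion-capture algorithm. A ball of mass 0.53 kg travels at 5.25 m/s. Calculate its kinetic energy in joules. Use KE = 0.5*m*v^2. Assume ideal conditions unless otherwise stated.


KE = 0.5 * m * v^2
KE = 0.5 * 0.53 * 5.25^2
KE = 0.5 * 0.53 * 27.5625 = 7.3041 J

7.3041 J


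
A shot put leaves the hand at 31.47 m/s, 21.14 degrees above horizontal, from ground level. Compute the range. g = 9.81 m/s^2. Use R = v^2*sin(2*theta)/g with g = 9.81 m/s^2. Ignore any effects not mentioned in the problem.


R = v^2 * sin(2*theta) / g
Convert angle to radians: theta = 21.14 deg = 0.369 rad
sin(2*theta) = sin(0.7379) = 0.6728
R = 31.47^2 * 0.6728 / 9.81
R = 990.3609 * 0.6728 / 9.81 = 67.9174 m

67.9174 m


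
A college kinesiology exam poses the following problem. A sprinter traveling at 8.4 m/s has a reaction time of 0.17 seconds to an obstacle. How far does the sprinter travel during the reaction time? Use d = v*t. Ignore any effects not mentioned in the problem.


d = v * t
d = 8.4 * 0.17
d = 1.428 m

1.428 m


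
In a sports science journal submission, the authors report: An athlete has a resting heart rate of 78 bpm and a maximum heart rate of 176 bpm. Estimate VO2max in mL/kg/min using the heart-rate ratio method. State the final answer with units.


VO2max = 15.3 * HRmax / HRrest
VO2max = 15.3 * 176 / 78
VO2max = 2692.8 / 78 = 34.5231 mL/kg/min

34.5231 mL/kg/min


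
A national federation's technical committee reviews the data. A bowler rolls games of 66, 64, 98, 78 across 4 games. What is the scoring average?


Average = sum / n
Sum = 306
Average = 306 / 4 = 76.5

76.5


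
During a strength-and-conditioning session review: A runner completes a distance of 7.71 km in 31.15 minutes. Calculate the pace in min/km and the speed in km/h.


Pace = time / distance = 31.15 min / 7.71 km = 4.0402 min/km
Speed = distance / time_in_hours = 7.71 / 0.5192 hr
Speed = 14.8507 km/h

4.0402 min/km, 14.8507 km/h


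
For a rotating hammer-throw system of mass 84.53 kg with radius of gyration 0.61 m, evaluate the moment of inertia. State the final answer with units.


I = m * k^2
I = 84.53 * 0.61^2
I = 84.53 * 0.3721 = 31.4536 kg*m^2

31.4536 kg*m^2


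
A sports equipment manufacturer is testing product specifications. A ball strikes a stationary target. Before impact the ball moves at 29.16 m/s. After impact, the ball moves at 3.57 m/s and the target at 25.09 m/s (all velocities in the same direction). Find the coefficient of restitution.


e = (v2_after - v1_after) / (v1_before - v2_before)
Numerator = 25.09 - 3.57 = 21.52
Denominator = 29.16 - 0 = 29.16
e = 21.52 / 29.16 = 0.738

0.738


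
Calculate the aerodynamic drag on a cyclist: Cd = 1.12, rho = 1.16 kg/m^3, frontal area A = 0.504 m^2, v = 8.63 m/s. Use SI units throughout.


Fd = 0.5 * Cd * rho * A * v^2
Fd = 0.5 * 1.12 * 1.16 * 0.504 * 8.63^2
v^2 = 74.4769
Fd = 0.5 * 1.12 * 1.16 * 0.504 * 74.4769 = 24.3836 N

24.3836 N


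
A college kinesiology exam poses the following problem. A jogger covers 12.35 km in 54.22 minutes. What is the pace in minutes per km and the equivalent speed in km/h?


Pace = time / distance = 54.22 min / 12.35 km = 4.3903 min/km
Speed = distance / time_in_hours = 12.35 / 0.9037 hr
Speed = 13.6665 km/h

4.3903 min/km, 13.6665 km/h


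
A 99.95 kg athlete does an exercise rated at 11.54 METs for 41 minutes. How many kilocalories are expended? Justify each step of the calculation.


kcal = MET * mass * time_hr
Convert time: 41 min = 0.6833 hr
kcal = 11.54 * 99.95 * 0.6833
kcal = 788.1724 kcal

788.1724 kcal


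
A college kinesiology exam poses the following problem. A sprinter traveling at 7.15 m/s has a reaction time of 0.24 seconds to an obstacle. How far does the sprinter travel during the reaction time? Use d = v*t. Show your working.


d = v * t
d = 7.15 * 0.24
d = 1.716 m

1.716 m


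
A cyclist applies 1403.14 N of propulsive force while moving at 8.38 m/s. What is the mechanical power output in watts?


P = F * v
P = 1403.14 * 8.38
P = 11758.3132 W

11758.3132 W


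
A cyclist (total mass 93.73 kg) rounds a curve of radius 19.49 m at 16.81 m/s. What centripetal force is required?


Fc = m * v^2 / r
v^2 = 16.81^2 = 282.5761
Fc = 93.73 * 282.5761 / 19.49
Fc = 26485.8579 / 19.49 = 1358.946 N

1358.946 N


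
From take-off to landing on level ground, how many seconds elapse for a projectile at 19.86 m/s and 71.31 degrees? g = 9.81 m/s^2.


T = 2*v*sin(theta)/g
sin(theta) = sin(71.31 deg) = 0.9473
T = 2*19.86*0.9473 / 9.81
T = 37.6254 / 9.81 = 3.8354 s

3.8354 s


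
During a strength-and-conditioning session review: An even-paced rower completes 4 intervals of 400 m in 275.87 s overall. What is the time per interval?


Split time = total_time / n_laps = 275.87 / 4
Split time = 68.9675 s per lap

68.9675 s


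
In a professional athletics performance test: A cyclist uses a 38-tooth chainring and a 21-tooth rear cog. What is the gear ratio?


GR = front_teeth / rear_teeth
GR = 38 / 21
GR = 1.8095

1.8095


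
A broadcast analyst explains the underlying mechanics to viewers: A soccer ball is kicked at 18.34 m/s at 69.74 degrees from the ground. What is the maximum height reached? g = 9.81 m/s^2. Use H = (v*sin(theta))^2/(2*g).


H = (v*sin(theta))^2 / (2*g)
vy = v*sin(theta) = 18.34 * sin(69.74 deg) = 17.2053 m/s
H = vy^2 / (2*g) = 296.0231 / (2*9.81)
H = 296.0231 / 19.62 = 15.0878 m

15.0878 m


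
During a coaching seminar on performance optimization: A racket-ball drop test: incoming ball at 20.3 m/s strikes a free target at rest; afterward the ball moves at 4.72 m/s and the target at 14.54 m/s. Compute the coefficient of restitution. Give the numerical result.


e = (v2_after - v1_after) / (v1_before - v2_before)
Numerator = 14.54 - 4.72 = 9.82
Denominator = 20.3 - 0 = 20.3
e = 9.82 / 20.3 = 0.4837

0.4837


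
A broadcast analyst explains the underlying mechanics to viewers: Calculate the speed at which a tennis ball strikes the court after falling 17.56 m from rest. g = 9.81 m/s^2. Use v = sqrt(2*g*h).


v = sqrt(2 * g * h)
v = sqrt(2 * 9.81 * 17.56)
v = sqrt(344.5272) = 18.5614 m/s

18.5614 m/s


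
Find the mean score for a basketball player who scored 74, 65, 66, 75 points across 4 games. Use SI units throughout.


Average = sum / n
Sum = 280
Average = 280 / 4 = 70

70


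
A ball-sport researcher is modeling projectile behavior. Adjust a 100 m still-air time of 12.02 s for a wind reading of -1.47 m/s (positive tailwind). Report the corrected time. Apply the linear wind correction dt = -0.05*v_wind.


dt = -0.05 * v_wind = -0.05 * -1.47 = 0.0735 s
t_corrected = t_still + dt = 12.02 + (0.0735)
t_corrected = 12.0935 s

12.0935 s


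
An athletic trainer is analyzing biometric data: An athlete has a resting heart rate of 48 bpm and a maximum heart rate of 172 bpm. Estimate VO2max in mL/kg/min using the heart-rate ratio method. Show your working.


VO2max = 15.3 * HRmax / HRrest
VO2max = 15.3 * 172 / 48
VO2max = 2631.6 / 48 = 54.825 mL/kg/min

54.825 mL/kg/min


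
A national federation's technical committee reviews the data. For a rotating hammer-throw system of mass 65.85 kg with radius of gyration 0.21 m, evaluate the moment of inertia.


I = m * k^2
I = 65.85 * 0.21^2
I = 65.85 * 0.0441 = 2.904 kg*m^2

2.904 kg*m^2


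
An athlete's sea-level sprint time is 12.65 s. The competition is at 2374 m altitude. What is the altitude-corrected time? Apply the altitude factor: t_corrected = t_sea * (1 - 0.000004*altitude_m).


Correction factor = 1 - 0.000004 * 2374 = 0.990504
t_corrected = t_sea * factor = 12.65 * 0.990504
t_corrected = 12.5299 s

12.5299 s


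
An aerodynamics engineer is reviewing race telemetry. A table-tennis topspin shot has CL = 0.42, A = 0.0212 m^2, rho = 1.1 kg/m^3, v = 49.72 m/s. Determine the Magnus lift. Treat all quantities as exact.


FM = 0.5 * CL * rho * A * v^2
FM = 0.5 * 0.42 * 1.1 * 0.0212 * 49.72^2
v^2 = 2472.0784
FM = 0.5 * 0.42 * 1.1 * 0.0212 * 2472.0784 = 12.1063 N

12.1063 N


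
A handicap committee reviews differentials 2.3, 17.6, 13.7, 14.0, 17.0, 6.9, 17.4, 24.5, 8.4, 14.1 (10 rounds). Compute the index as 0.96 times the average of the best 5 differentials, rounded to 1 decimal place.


All differentials: 2.3, 17.6, 13.7, 14.0, 17.0, 6.9, 17.4, 24.5, 8.4, 14.1
Sorted: 2.3, 6.9, 8.4, 13.7, 14.0, 14.1, 17.0, 17.4, 17.6, 24.5
Best 5: 2.3, 6.9, 8.4, 13.7, 14.0
Average of best = 45.3 / 5 = 9.06
Raw index = 9.06 * 0.96 = 8.6976
Handicap index = round(8.6976, 1) = 8.7

8.7


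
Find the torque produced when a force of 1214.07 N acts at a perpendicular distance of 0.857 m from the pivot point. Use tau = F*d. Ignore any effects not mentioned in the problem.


tau = F * d
tau = 1214.07 * 0.857
tau = 1040.458 N*m

1040.458 N*m


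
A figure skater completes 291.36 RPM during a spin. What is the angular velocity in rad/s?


omega = RPM * 2 * pi / 60
omega = 291.36 * 2 * 3.14159 / 60
omega = 1830.6689 / 60 = 30.5111 rad/s

30.5111 rad/s


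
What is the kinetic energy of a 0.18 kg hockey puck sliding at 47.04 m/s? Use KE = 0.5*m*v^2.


KE = 0.5 * m * v^2
KE = 0.5 * 0.18 * 47.04^2
KE = 0.5 * 0.18 * 2212.7616 = 199.1485 J

199.1485 J


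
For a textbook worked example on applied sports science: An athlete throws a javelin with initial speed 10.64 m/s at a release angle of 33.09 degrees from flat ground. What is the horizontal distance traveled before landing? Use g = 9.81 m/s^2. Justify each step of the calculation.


R = v^2 * sin(2*theta) / g
Convert angle to radians: theta = 33.09 deg = 0.5775 rad
sin(2*theta) = sin(1.1551) = 0.9148
R = 10.64^2 * 0.9148 / 9.81
R = 113.2096 * 0.9148 / 9.81 = 10.5572 m

10.5572 m


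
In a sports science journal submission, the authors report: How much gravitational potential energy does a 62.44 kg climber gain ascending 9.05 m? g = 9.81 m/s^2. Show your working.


PE = m * g * h
PE = 62.44 * 9.81 * 9.05
PE = 612.5364 * 9.05 = 5543.4544 J

5543.4544 J


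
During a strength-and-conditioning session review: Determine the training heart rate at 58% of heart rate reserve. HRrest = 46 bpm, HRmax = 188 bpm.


Target = HRrest + pct*(HRmax - HRrest)
Heart rate reserve = HRmax - HRrest = 188 - 46 = 142 bpm
Fraction = 58% = 0.58
Target = 46 + 0.58 * 142
Target = 46 + 82.36 = 128.36 bpm

128.36 bpm


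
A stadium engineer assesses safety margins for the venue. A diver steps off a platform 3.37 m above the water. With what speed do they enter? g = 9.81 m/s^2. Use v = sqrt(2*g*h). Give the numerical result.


v = sqrt(2 * g * h)
v = sqrt(2 * 9.81 * 3.37)
v = sqrt(66.1194) = 8.1314 m/s

8.1314 m/s


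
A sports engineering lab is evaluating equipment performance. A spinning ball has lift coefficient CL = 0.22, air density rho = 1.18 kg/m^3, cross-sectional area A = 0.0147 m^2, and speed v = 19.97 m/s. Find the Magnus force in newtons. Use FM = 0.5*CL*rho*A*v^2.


FM = 0.5 * CL * rho * A * v^2
FM = 0.5 * 0.22 * 1.18 * 0.0147 * 19.97^2
v^2 = 398.8009
FM = 0.5 * 0.22 * 1.18 * 0.0147 * 398.8009 = 0.7609 N

0.7609 N


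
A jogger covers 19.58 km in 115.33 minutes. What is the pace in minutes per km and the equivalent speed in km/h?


Pace = time / distance = 115.33 min / 19.58 km = 5.8902 min/km
Speed = distance / time_in_hours = 19.58 / 1.9222 hr
Speed = 10.1864 km/h

5.8902 min/km, 10.1864 km/h


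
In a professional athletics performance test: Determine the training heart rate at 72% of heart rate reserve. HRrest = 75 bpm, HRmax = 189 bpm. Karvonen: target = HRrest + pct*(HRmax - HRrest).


Target = HRrest + pct*(HRmax - HRrest)
Heart rate reserve = HRmax - HRrest = 189 - 75 = 114 bpm
Fraction = 72% = 0.72
Target = 75 + 0.72 * 114
Target = 75 + 82.08 = 157.08 bpm

157.08 bpm


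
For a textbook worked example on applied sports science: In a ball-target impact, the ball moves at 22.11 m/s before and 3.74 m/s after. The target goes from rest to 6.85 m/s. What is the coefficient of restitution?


e = (v2_after - v1_after) / (v1_before - v2_before)
Numerator = 6.85 - 3.74 = 3.11
Denominator = 22.11 - 0 = 22.11
e = 3.11 / 22.11 = 0.1407

0.1407


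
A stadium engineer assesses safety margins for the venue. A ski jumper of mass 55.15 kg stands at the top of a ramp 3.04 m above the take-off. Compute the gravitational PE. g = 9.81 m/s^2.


PE = m * g * h
PE = 55.15 * 9.81 * 3.04
PE = 541.0215 * 3.04 = 1644.7054 J

1644.7054 J


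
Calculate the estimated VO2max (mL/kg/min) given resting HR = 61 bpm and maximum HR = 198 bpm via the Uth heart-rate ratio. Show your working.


VO2max = 15.3 * HRmax / HRrest
VO2max = 15.3 * 198 / 61
VO2max = 3029.4 / 61 = 49.6623 mL/kg/min

49.6623 mL/kg/min


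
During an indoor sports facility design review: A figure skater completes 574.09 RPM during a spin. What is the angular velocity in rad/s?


omega = RPM * 2 * pi / 60
omega = 574.09 * 2 * 3.14159 / 60
omega = 3607.1139 / 60 = 60.1186 rad/s

60.1186 rad/s


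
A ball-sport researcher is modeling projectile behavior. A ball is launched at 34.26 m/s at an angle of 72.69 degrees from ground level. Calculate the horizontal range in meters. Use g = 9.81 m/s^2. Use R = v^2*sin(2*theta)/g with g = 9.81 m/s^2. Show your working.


R = v^2 * sin(2*theta) / g
Convert angle to radians: theta = 72.69 deg = 1.2687 rad
sin(2*theta) = sin(2.5374) = 0.5681
R = 34.26^2 * 0.5681 / 9.81
R = 1173.7476 * 0.5681 / 9.81 = 67.9758 m

67.9758 m


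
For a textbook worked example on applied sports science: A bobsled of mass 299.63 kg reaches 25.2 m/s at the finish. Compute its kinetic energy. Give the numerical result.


KE = 0.5 * m * v^2
KE = 0.5 * 299.63 * 25.2^2
KE = 0.5 * 299.63 * 635.04 = 95138.5176 J

95138.5176 J


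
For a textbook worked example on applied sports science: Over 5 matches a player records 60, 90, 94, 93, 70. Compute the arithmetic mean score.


Average = sum / n
Sum = 407
Average = 407 / 5 = 81.4

81.4


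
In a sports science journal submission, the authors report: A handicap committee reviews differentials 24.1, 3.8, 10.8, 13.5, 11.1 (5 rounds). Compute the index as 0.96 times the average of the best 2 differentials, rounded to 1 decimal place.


All differentials: 24.1, 3.8, 10.8, 13.5, 11.1
Sorted: 3.8, 10.8, 11.1, 13.5, 24.1
Best 2: 3.8, 10.8
Average of best = 14.6 / 2 = 7.3
Raw index = 7.3 * 0.96 = 7.008
Handicap index = round(7.008, 1) = 7.0

7.0


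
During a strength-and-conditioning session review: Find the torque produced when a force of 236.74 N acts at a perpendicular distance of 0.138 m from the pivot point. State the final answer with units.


tau = F * d
tau = 236.74 * 0.138
tau = 32.6701 N*m

32.6701 N*m


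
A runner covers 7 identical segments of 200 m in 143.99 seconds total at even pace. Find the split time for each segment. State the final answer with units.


Split time = total_time / n_laps = 143.99 / 7
Split time = 20.57 s per lap

20.57 s


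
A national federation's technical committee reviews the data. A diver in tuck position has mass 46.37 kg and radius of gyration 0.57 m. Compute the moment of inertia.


I = m * k^2
I = 46.37 * 0.57^2
I = 46.37 * 0.3249 = 15.0656 kg*m^2

15.0656 kg*m^2


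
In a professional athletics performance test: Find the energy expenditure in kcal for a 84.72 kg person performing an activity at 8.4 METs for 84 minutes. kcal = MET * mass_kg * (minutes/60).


kcal = MET * mass * time_hr
Convert time: 84 min = 1.4 hr
kcal = 8.4 * 84.72 * 1.4
kcal = 996.3072 kcal

996.3072 kcal


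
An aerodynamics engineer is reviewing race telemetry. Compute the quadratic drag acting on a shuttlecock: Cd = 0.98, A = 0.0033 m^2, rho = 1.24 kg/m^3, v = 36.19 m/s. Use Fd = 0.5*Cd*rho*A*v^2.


Fd = 0.5 * Cd * rho * A * v^2
Fd = 0.5 * 0.98 * 1.24 * 0.0033 * 36.19^2
v^2 = 1309.7161
Fd = 0.5 * 0.98 * 1.24 * 0.0033 * 1309.7161 = 2.6261 N

2.6261 N


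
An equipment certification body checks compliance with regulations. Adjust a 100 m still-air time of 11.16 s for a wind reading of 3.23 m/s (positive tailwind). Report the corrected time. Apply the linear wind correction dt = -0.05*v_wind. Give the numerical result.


dt = -0.05 * v_wind = -0.05 * 3.23 = -0.1615 s
t_corrected = t_still + dt = 11.16 + (-0.1615)
t_corrected = 10.9985 s

10.9985 s


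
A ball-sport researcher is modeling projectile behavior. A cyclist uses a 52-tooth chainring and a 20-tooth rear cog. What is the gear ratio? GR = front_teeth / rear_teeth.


GR = front_teeth / rear_teeth
GR = 52 / 20
GR = 2.6

2.6


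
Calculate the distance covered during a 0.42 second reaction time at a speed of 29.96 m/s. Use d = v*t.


d = v * t
d = 29.96 * 0.42
d = 12.5832 m

12.5832 m


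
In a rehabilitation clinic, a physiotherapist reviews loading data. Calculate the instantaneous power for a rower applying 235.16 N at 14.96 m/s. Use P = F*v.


P = F * v
P = 235.16 * 14.96
P = 3517.9936 W

3517.9936 W


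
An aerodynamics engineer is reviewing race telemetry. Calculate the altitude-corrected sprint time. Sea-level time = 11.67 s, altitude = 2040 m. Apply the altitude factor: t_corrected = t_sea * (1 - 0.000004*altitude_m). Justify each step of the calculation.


Correction factor = 1 - 0.000004 * 2040 = 0.99184
t_corrected = t_sea * factor = 11.67 * 0.99184
t_corrected = 11.5748 s

11.5748 s


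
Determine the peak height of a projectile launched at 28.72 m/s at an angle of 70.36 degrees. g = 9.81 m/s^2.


H = (v*sin(theta))^2 / (2*g)
vy = v*sin(theta) = 28.72 * sin(70.36 deg) = 27.0492 m/s
H = vy^2 / (2*g) = 731.6569 / (2*9.81)
H = 731.6569 / 19.62 = 37.2914 m

37.2914 m


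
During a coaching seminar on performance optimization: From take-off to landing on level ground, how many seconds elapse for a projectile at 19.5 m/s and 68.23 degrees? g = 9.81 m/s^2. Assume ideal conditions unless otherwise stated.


T = 2*v*sin(theta)/g
sin(theta) = sin(68.23 deg) = 0.9287
T = 2*19.5*0.9287 / 9.81
T = 36.2185 / 9.81 = 3.692 s

3.692 s


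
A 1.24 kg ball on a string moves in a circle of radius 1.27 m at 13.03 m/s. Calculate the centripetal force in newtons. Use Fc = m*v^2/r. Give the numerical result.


Fc = m * v^2 / r
v^2 = 13.03^2 = 169.7809
Fc = 1.24 * 169.7809 / 1.27
Fc = 210.5283 / 1.27 = 165.7703 N

165.7703 N


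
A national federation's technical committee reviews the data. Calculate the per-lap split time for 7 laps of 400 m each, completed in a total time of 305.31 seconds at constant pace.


Split time = total_time / n_laps = 305.31 / 7
Split time = 43.6157 s per lap

43.6157 s


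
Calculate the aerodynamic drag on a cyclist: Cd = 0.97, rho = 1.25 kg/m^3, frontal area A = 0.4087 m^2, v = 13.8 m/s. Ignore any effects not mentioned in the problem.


Fd = 0.5 * Cd * rho * A * v^2
Fd = 0.5 * 0.97 * 1.25 * 0.4087 * 13.8^2
v^2 = 190.44
Fd = 0.5 * 0.97 * 1.25 * 0.4087 * 190.44 = 47.1862 N

47.1862 N


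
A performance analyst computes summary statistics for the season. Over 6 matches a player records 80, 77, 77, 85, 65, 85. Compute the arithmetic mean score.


Average = sum / n
Sum = 469
Average = 469 / 6 = 78.1667

78.1667


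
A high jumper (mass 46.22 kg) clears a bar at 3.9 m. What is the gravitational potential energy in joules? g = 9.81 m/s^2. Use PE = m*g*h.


PE = m * g * h
PE = 46.22 * 9.81 * 3.9
PE = 453.4182 * 3.9 = 1768.331 J

1768.331 J


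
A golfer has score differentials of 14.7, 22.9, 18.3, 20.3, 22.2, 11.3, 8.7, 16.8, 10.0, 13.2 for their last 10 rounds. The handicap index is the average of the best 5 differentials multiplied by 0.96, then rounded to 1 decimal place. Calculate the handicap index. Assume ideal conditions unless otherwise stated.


All differentials: 14.7, 22.9, 18.3, 20.3, 22.2, 11.3, 8.7, 16.8, 10.0, 13.2
Sorted: 8.7, 10.0, 11.3, 13.2, 14.7, 16.8, 18.3, 20.3, 22.2, 22.9
Best 5: 8.7, 10.0, 11.3, 13.2, 14.7
Average of best = 57.9 / 5 = 11.58
Raw index = 11.58 * 0.96 = 11.1168
Handicap index = round(11.1168, 1) = 11.1

11.1


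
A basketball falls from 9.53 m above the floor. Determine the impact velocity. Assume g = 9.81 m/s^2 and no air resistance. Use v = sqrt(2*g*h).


v = sqrt(2 * g * h)
v = sqrt(2 * 9.81 * 9.53)
v = sqrt(186.9786) = 13.674 m/s

13.674 m/s


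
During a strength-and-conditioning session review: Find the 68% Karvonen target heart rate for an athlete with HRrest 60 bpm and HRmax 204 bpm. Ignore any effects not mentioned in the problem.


Target = HRrest + pct*(HRmax - HRrest)
Heart rate reserve = HRmax - HRrest = 204 - 60 = 144 bpm
Fraction = 68% = 0.68
Target = 60 + 0.68 * 144
Target = 60 + 97.92 = 157.92 bpm

157.92 bpm


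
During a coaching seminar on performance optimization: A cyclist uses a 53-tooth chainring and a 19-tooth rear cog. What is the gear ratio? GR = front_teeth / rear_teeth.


GR = front_teeth / rear_teeth
GR = 53 / 19
GR = 2.7895

2.7895


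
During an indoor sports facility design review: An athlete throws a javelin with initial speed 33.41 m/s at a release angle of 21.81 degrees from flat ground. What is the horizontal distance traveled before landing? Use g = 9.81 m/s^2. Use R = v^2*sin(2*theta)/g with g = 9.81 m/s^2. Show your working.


R = v^2 * sin(2*theta) / g
Convert angle to radians: theta = 21.81 deg = 0.3807 rad
sin(2*theta) = sin(0.7613) = 0.6899
R = 33.41^2 * 0.6899 / 9.81
R = 1116.2281 * 0.6899 / 9.81 = 78.4969 m

78.4969 m


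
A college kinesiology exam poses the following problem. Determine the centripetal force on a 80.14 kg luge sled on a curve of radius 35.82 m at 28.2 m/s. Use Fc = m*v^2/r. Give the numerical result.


Fc = m * v^2 / r
v^2 = 28.2^2 = 795.24
Fc = 80.14 * 795.24 / 35.82
Fc = 63730.5336 / 35.82 = 1779.1885 N

1779.1885 N


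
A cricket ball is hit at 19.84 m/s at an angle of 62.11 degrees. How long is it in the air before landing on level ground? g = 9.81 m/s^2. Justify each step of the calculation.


T = 2*v*sin(theta)/g
sin(theta) = sin(62.11 deg) = 0.8838
T = 2*19.84*0.8838 / 9.81
T = 35.0711 / 9.81 = 3.575 s

3.575 s


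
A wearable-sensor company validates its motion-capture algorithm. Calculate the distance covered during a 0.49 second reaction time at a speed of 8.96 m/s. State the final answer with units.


d = v * t
d = 8.96 * 0.49
d = 4.3904 m

4.3904 m


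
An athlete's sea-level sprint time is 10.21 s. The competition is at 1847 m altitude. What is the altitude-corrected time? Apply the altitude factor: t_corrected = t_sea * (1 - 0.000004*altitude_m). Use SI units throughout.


Correction factor = 1 - 0.000004 * 1847 = 0.992612
t_corrected = t_sea * factor = 10.21 * 0.992612
t_corrected = 10.1346 s

10.1346 s


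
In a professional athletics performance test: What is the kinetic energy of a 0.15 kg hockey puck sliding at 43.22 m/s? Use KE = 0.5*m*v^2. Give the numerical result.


KE = 0.5 * m * v^2
KE = 0.5 * 0.15 * 43.22^2
KE = 0.5 * 0.15 * 1867.9684 = 140.0976 J

140.0976 J


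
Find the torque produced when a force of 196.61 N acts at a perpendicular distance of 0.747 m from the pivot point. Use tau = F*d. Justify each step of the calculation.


tau = F * d
tau = 196.61 * 0.747
tau = 146.8677 N*m

146.8677 N*m


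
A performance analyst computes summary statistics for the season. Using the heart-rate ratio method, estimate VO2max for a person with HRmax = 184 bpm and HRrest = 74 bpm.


VO2max = 15.3 * HRmax / HRrest
VO2max = 15.3 * 184 / 74
VO2max = 2815.2 / 74 = 38.0432 mL/kg/min

38.0432 mL/kg/min


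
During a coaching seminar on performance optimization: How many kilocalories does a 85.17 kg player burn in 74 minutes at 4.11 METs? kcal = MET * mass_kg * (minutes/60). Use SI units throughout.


kcal = MET * mass * time_hr
Convert time: 74 min = 1.2333 hr
kcal = 4.11 * 85.17 * 1.2333
kcal = 431.7267 kcal

431.7267 kcal


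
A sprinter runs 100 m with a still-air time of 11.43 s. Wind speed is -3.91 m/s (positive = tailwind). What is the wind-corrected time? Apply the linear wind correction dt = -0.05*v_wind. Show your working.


dt = -0.05 * v_wind = -0.05 * -3.91 = 0.1955 s
t_corrected = t_still + dt = 11.43 + (0.1955)
t_corrected = 11.6255 s

11.6255 s


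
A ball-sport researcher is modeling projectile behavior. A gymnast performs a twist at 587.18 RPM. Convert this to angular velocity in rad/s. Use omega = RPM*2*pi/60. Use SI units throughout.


omega = RPM * 2 * pi / 60
omega = 587.18 * 2 * 3.14159 / 60
omega = 3689.3607 / 60 = 61.4893 rad/s

61.4893 rad/s


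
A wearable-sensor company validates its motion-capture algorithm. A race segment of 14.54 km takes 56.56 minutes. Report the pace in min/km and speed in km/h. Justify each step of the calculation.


Pace = time / distance = 56.56 min / 14.54 km = 3.89 min/km
Speed = distance / time_in_hours = 14.54 / 0.9427 hr
Speed = 15.4243 km/h

3.89 min/km, 15.4243 km/h


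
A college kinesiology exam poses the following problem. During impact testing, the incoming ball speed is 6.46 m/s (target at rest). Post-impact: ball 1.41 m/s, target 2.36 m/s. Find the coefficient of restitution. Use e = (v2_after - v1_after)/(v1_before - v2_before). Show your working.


e = (v2_after - v1_after) / (v1_before - v2_before)
Numerator = 2.36 - 1.41 = 0.95
Denominator = 6.46 - 0 = 6.46
e = 0.95 / 6.46 = 0.1471

0.1471


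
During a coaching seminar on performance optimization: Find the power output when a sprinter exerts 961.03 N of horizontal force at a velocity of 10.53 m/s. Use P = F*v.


P = F * v
P = 961.03 * 10.53
P = 10119.6459 W

10119.6459 W


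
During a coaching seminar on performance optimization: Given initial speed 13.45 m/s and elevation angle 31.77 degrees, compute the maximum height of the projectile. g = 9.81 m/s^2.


H = (v*sin(theta))^2 / (2*g)
vy = v*sin(theta) = 13.45 * sin(31.77 deg) = 7.0816 m/s
H = vy^2 / (2*g) = 50.1486 / (2*9.81)
H = 50.1486 / 19.62 = 2.556 m

2.556 m


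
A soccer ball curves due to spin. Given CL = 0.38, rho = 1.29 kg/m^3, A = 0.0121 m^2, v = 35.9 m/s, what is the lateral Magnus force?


FM = 0.5 * CL * rho * A * v^2
FM = 0.5 * 0.38 * 1.29 * 0.0121 * 35.9^2
v^2 = 1288.81
FM = 0.5 * 0.38 * 1.29 * 0.0121 * 1288.81 = 3.8222 N

3.8222 N


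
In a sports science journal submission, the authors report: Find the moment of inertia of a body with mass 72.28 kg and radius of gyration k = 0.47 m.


I = m * k^2
I = 72.28 * 0.47^2
I = 72.28 * 0.2209 = 15.9667 kg*m^2

15.9667 kg*m^2
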